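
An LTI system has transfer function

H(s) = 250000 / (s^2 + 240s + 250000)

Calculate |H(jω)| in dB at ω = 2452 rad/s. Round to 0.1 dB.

-27.3 dB

At s = jω = j2452:
quadratic: (j2452)² + 240·j2452 + 250000 = -5762304 + j588480 → |·| ≈ 5.7923e+06, ∠ ≈ 174.17°
|H| = 250000 / 5.7923e+06 ≈ 0.043161
Gain = 20 log₁₀(0.043161) ≈ -27.30 dB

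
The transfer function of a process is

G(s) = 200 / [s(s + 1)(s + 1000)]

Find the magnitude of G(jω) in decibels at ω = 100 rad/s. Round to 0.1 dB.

-94.0 dB

At s = jω = j100:
pole (s+1): 1 + j100 → |·| = √(1²+100²) = √10001 ≈ 100, ∠ = arctan(100/1) ≈ 89.43°
pole (s+1000): 1000 + j100 → |·| = √(1000²+100²) = √1010000 ≈ 1005, ∠ = arctan(100/1000) ≈ 5.71°
pole at origin: |s| = 100, ∠ = 90.00° (in denominator)
|G| = 200 / 1.005e+07 ≈ 1.99e-05
Gain = 20 log₁₀(1.99e-05) ≈ -94.02 dB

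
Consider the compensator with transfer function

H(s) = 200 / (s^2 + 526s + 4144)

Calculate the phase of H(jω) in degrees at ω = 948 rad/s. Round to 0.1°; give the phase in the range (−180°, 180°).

Substitute s = j948:
Numerator: 200 = 200 + j0
Denominator: (j948)^2 + 526(j948) + 4144 = -894560 + j498648
|N| = √(200² + 0²) ≈ 200, ∠N ≈ 0.00°
|D| = √(894560² + 498648²) ≈ 1.0242e+06, ∠D ≈ 150.86°
∠H = 0.00° − 150.86° = -150.86°

-150.9°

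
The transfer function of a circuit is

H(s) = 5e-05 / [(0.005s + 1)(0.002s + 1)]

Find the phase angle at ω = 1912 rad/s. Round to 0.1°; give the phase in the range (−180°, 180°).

-159.4°

At ω = 1912 rad/s:
pole (1 + j1912·0.005) = 1 + j9.56 → |·| ≈ 9.6122, ∠ ≈ 84.03°
pole (1 + j1912·0.002) = 1 + j3.824 → |·| ≈ 3.9526, ∠ ≈ 75.34°
∠H = (0°) − (84.03° + 75.34°) = -159.37°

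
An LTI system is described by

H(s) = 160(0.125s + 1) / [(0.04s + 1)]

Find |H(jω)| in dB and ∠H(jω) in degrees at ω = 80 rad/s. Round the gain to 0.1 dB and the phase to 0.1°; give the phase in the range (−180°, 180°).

53.6 dB, 11.6°

At ω = 80 rad/s:
zero (1 + j80·0.125) = 1 + j10 → |·| ≈ 10.05, ∠ ≈ 84.29°
pole (1 + j80·0.04) = 1 + j3.2 → |·| ≈ 3.3526, ∠ ≈ 72.65°
|H| = 160 · 10.05 / (3.3526) ≈ 479.63
Gain = 20 log₁₀(479.63) ≈ 53.62 dB
∠H = (84.29°) − (72.65°) = 11.64°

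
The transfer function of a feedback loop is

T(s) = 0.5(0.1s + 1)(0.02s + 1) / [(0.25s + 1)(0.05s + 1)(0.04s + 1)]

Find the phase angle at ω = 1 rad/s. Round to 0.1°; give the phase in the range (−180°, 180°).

-12.3°

At ω = 1 rad/s:
zero (1 + j1·0.1) = 1 + j0.1 → |·| ≈ 1.005, ∠ ≈ 5.71°
zero (1 + j1·0.02) = 1 + j0.02 → |·| ≈ 1.0002, ∠ ≈ 1.15°
pole (1 + j1·0.25) = 1 + j0.25 → |·| ≈ 1.0308, ∠ ≈ 14.04°
pole (1 + j1·0.05) = 1 + j0.05 → |·| ≈ 1.0012, ∠ ≈ 2.86°
pole (1 + j1·0.04) = 1 + j0.04 → |·| ≈ 1.0008, ∠ ≈ 2.29°
∠T = (5.71° + 1.15°) − (14.04° + 2.86° + 2.29°) = -12.33°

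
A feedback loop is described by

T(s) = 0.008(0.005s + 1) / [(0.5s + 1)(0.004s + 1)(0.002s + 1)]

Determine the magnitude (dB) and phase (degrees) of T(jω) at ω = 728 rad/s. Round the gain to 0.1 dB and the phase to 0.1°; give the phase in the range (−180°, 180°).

At ω = 728 rad/s:
zero (1 + j728·0.005) = 1 + j3.64 → |·| ≈ 3.7749, ∠ ≈ 74.64°
pole (1 + j728·0.5) = 1 + j364 → |·| ≈ 364, ∠ ≈ 89.84°
pole (1 + j728·0.004) = 1 + j2.912 → |·| ≈ 3.0789, ∠ ≈ 71.05°
pole (1 + j728·0.002) = 1 + j1.456 → |·| ≈ 1.7663, ∠ ≈ 55.52°
|T| = 0.008 · 3.7749 / (364 · 3.0789 · 1.7663) ≈ 1.5256e-05
Gain = 20 log₁₀(1.5256e-05) ≈ -96.33 dB
∠T = (74.64°) − (89.84° + 71.05° + 55.52°) = -141.77°

-96.3 dB, -141.8°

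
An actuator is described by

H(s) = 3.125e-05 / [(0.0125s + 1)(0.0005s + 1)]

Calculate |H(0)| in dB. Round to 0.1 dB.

H(0) = 3.125e-05 · 1 / 1 = 3.125e-05
20 log₁₀(3.125e-05) ≈ -90.10 dB

-90.1 dB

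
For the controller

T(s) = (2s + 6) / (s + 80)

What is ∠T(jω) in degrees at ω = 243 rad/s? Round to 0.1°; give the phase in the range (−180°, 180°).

17.5°

Substitute s = j243:
Numerator: 2(j243) + 6 = 6 + j486
Denominator: (j243) + 80 = 80 + j243
|N| = √(6² + 486²) ≈ 486.04, ∠N ≈ 89.29°
|D| = √(80² + 243²) ≈ 255.83, ∠D ≈ 71.78°
∠T = 89.29° − 71.78° = 17.51°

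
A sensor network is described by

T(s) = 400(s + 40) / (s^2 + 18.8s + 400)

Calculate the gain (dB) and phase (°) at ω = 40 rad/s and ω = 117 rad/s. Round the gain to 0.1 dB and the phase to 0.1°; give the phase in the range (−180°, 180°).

ω = 40: 24.1 dB, -102.9°; ω = 117: 11.3 dB, -99.5°

At s = jω = j40:
zero (s+40): 40 + j40 → |·| = √(40²+40²) = √3200 ≈ 56.569, ∠ = arctan(40/40) ≈ 45.00°
quadratic: (j40)² + 18.8·j40 + 400 = -1200 + j752 → |·| ≈ 1416.2, ∠ ≈ 147.93°
|T| = 400 · 56.569 / 1416.2 ≈ 15.978
Gain = 20 log₁₀(15.978) ≈ 24.07 dB
∠T = 45.00° − 147.93° = -102.93°

At s = jω = j117:
zero (s+40): 40 + j117 → |·| = √(40²+117²) = √15289 ≈ 123.65, ∠ = arctan(117/40) ≈ 71.13°
quadratic: (j117)² + 18.8·j117 + 400 = -13289 + j2199.6 → |·| ≈ 13470, ∠ ≈ 170.60°
|T| = 400 · 123.65 / 13470 ≈ 3.6719
Gain = 20 log₁₀(3.6719) ≈ 11.30 dB
∠T = 71.13° − 170.60° = -99.47°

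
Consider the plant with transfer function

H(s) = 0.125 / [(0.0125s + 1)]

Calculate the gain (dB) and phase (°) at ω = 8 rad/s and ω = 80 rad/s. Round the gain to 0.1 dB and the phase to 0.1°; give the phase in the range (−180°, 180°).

At ω = 8 rad/s:
pole (1 + j8·0.0125) = 1 + j0.1 → |·| ≈ 1.005, ∠ ≈ 5.71°
|H| = 0.125 · 1 / (1.005) ≈ 0.12438
Gain = 20 log₁₀(0.12438) ≈ -18.10 dB
∠H = (0°) − (5.71°) = -5.71°

At ω = 80 rad/s:
pole (1 + j80·0.0125) = 1 + j1 → |·| ≈ 1.4142, ∠ ≈ 45.00°
|H| = 0.125 · 1 / (1.4142) ≈ 0.088389
Gain = 20 log₁₀(0.088389) ≈ -21.07 dB
∠H = (0°) − (45.00°) = -45.00°

ω = 8: -18.1 dB, -5.7°; ω = 80: -21.1 dB, -45.0°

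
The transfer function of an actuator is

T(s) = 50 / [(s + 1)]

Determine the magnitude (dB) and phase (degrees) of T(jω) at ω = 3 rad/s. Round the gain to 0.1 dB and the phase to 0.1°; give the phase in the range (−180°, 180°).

At ω = 3 rad/s:
pole (1 + j3·1) = 1 + j3 → |·| ≈ 3.1623, ∠ ≈ 71.57°
|T| = 50 · 1 / (3.1623) ≈ 15.811
Gain = 20 log₁₀(15.811) ≈ 23.98 dB
∠T = (0°) − (71.57°) = -71.57°

24.0 dB, -71.6°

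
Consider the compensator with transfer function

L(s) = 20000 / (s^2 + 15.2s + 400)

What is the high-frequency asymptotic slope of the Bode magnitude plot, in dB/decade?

-40 dB/decade

Each pole contributes −20 dB/decade at high frequency; each zero contributes +20 dB/decade.
Net: 0 zero(s) − 2 pole(s) → -40 dB/decade.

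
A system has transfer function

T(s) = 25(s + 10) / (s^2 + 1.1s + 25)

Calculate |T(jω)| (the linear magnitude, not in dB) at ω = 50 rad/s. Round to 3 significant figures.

At s = jω = j50:
zero (s+10): 10 + j50 → |·| = √(10²+50²) = √2600 ≈ 50.99, ∠ = arctan(50/10) ≈ 78.69°
quadratic: (j50)² + 1.1·j50 + 25 = -2475 + j55 → |·| ≈ 2475.6, ∠ ≈ 178.73°
|T| = 25 · 50.99 / 2475.6 ≈ 0.51493

0.515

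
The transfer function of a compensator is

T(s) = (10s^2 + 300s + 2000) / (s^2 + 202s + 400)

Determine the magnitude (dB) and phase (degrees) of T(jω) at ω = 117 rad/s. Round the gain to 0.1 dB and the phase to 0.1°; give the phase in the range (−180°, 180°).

Substitute s = j117:
Numerator: 10(j117)^2 + 300(j117) + 2000 = -134890 + j35100
Denominator: (j117)^2 + 202(j117) + 400 = -13289 + j23634
|N| = √(134890² + 35100²) ≈ 1.3938e+05, ∠N ≈ 165.41°
|D| = √(13289² + 23634²) ≈ 27114, ∠D ≈ 119.35°
|T| = 1.3938e+05 / 27114 ≈ 5.1405
Gain = 20 log₁₀(5.1405) ≈ 14.22 dB
∠T = 165.41° − 119.35° = 46.06°

14.2 dB, 46.1°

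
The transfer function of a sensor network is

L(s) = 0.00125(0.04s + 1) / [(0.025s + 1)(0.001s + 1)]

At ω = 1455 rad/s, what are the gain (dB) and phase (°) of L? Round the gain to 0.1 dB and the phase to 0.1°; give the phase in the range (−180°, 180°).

-58.9 dB, -54.9°

At ω = 1455 rad/s:
zero (1 + j1455·0.04) = 1 + j58.2 → |·| ≈ 58.209, ∠ ≈ 89.02°
pole (1 + j1455·0.025) = 1 + j36.375 → |·| ≈ 36.389, ∠ ≈ 88.43°
pole (1 + j1455·0.001) = 1 + j1.455 → |·| ≈ 1.7655, ∠ ≈ 55.50°
|L| = 0.00125 · 58.209 / (36.389 · 1.7655) ≈ 0.0011326
Gain = 20 log₁₀(0.0011326) ≈ -58.92 dB
∠L = (89.02°) − (88.43° + 55.50°) = -54.91°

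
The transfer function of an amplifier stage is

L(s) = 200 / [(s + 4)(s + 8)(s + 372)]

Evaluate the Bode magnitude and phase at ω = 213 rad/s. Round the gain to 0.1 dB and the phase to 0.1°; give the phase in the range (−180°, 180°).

-99.8 dB, 153.4°

At s = jω = j213:
pole (s+4): 4 + j213 → |·| = √(4²+213²) = √45385 ≈ 213.04, ∠ = arctan(213/4) ≈ 88.92°
pole (s+8): 8 + j213 → |·| = √(8²+213²) = √45433 ≈ 213.15, ∠ = arctan(213/8) ≈ 87.85°
pole (s+372): 372 + j213 → |·| = √(372²+213²) = √183753 ≈ 428.66, ∠ = arctan(213/372) ≈ 29.79°
|L| = 200 / 1.9465e+07 ≈ 1.0275e-05
Gain = 20 log₁₀(1.0275e-05) ≈ -99.76 dB
∠L = 0.00° − 206.56° = -206.56° ≡ 153.44° (principal value)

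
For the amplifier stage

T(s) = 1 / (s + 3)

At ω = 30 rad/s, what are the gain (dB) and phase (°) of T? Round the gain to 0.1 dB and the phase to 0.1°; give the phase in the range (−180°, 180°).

-29.6 dB, -84.3°

Substitute s = j30:
Numerator: 1 = 1 + j0
Denominator: (j30) + 3 = 3 + j30
|N| = √(1² + 0²) ≈ 1, ∠N ≈ 0.00°
|D| = √(3² + 30²) ≈ 30.15, ∠D ≈ 84.29°
|T| = 1 / 30.15 ≈ 0.033167
Gain = 20 log₁₀(0.033167) ≈ -29.59 dB
∠T = 0.00° − 84.29° = -84.29°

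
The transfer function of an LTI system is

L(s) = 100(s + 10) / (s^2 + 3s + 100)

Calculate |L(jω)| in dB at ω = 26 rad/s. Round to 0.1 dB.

13.6 dB

At s = jω = j26:
zero (s+10): 10 + j26 → |·| = √(10²+26²) = √776 ≈ 27.857, ∠ = arctan(26/10) ≈ 68.96°
quadratic: (j26)² + 3·j26 + 100 = -576 + j78 → |·| ≈ 581.26, ∠ ≈ 172.29°
|L| = 100 · 27.857 / 581.26 ≈ 4.7925
Gain = 20 log₁₀(4.7925) ≈ 13.61 dB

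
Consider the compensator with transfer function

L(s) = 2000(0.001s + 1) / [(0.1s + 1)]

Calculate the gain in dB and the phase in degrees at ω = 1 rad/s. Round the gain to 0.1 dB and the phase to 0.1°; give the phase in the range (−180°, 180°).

At ω = 1 rad/s:
zero (1 + j1·0.001) = 1 + j0.001 → |·| ≈ 1, ∠ ≈ 0.06°
pole (1 + j1·0.1) = 1 + j0.1 → |·| ≈ 1.005, ∠ ≈ 5.71°
|L| = 2000 · 1 / (1.005) ≈ 1990
Gain = 20 log₁₀(1990) ≈ 65.98 dB
∠L = (0.06°) − (5.71°) = -5.65°

66.0 dB, -5.7°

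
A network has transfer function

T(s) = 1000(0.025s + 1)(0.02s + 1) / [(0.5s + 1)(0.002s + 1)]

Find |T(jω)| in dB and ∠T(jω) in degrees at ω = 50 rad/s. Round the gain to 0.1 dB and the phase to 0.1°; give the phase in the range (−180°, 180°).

At ω = 50 rad/s:
zero (1 + j50·0.025) = 1 + j1.25 → |·| ≈ 1.6008, ∠ ≈ 51.34°
zero (1 + j50·0.02) = 1 + j1 → |·| ≈ 1.4142, ∠ ≈ 45.00°
pole (1 + j50·0.5) = 1 + j25 → |·| ≈ 25.02, ∠ ≈ 87.71°
pole (1 + j50·0.002) = 1 + j0.1 → |·| ≈ 1.005, ∠ ≈ 5.71°
|T| = 1000 · 1.6008 · 1.4142 / (25.02 · 1.005) ≈ 90.032
Gain = 20 log₁₀(90.032) ≈ 39.09 dB
∠T = (51.34° + 45.00°) − (87.71° + 5.71°) = 2.92°

39.1 dB, 2.9°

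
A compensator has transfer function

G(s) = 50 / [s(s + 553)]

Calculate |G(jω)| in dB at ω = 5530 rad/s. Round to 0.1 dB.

At s = jω = j5530:
pole (s+553): 553 + j5530 → |·| = √(553²+5530²) = √30886709 ≈ 5557.6, ∠ = arctan(5530/553) ≈ 84.29°
pole at origin: |s| = 5530, ∠ = 90.00° (in denominator)
|G| = 50 / 3.0734e+07 ≈ 1.6269e-06
Gain = 20 log₁₀(1.6269e-06) ≈ -115.77 dB

-115.8 dB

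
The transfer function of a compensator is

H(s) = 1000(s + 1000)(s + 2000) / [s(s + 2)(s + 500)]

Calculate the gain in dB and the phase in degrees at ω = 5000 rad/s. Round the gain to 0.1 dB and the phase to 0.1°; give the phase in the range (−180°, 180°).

At s = jω = j5000:
zero (s+1000): 1000 + j5000 → |·| = √(1000²+5000²) = √26000000 ≈ 5099, ∠ = arctan(5000/1000) ≈ 78.69°
zero (s+2000): 2000 + j5000 → |·| = √(2000²+5000²) = √29000000 ≈ 5385.2, ∠ = arctan(5000/2000) ≈ 68.20°
pole (s+2): 2 + j5000 → |·| = √(2²+5000²) = √25000004 ≈ 5000, ∠ = arctan(5000/2) ≈ 89.98°
pole (s+500): 500 + j5000 → |·| = √(500²+5000²) = √25250000 ≈ 5024.9, ∠ = arctan(5000/500) ≈ 84.29°
pole at origin: |s| = 5000, ∠ = 90.00° (in denominator)
|H| = 1000 · 2.7459e+07 / 1.2562e+11 ≈ 0.21859
Gain = 20 log₁₀(0.21859) ≈ -13.21 dB
∠H = 146.89° − 264.27° = -117.38°

-13.2 dB, -117.4°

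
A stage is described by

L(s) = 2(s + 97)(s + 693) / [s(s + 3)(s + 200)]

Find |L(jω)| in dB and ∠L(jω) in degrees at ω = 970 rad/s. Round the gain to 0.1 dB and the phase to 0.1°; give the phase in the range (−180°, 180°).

-52.1 dB, -119.4°

At s = jω = j970:
zero (s+97): 97 + j970 → |·| = √(97²+970²) = √950309 ≈ 974.84, ∠ = arctan(970/97) ≈ 84.29°
zero (s+693): 693 + j970 → |·| = √(693²+970²) = √1421149 ≈ 1192.1, ∠ = arctan(970/693) ≈ 54.46°
pole (s+3): 3 + j970 → |·| = √(3²+970²) = √940909 ≈ 970, ∠ = arctan(970/3) ≈ 89.82°
pole (s+200): 200 + j970 → |·| = √(200²+970²) = √980900 ≈ 990.4, ∠ = arctan(970/200) ≈ 78.35°
pole at origin: |s| = 970, ∠ = 90.00° (in denominator)
|L| = 2 · 1.1621e+06 / 9.3187e+08 ≈ 0.0024941
Gain = 20 log₁₀(0.0024941) ≈ -52.06 dB
∠L = 138.75° − 258.17° = -119.42°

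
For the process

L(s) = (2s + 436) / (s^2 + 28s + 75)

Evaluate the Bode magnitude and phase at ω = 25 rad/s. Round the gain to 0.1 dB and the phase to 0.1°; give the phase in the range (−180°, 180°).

Substitute s = j25:
Numerator: 2(j25) + 436 = 436 + j50
Denominator: (j25)^2 + 28(j25) + 75 = -550 + j700
|N| = √(436² + 50²) ≈ 438.86, ∠N ≈ 6.54°
|D| = √(550² + 700²) ≈ 890.22, ∠D ≈ 128.16°
|L| = 438.86 / 890.22 ≈ 0.49298
Gain = 20 log₁₀(0.49298) ≈ -6.14 dB
∠L = 6.54° − 128.16° = -121.62°

-6.1 dB, -121.6°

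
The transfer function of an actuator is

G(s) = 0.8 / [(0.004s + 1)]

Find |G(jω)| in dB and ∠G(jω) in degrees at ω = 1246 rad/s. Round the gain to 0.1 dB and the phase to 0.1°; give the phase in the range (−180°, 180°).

At ω = 1246 rad/s:
pole (1 + j1246·0.004) = 1 + j4.984 → |·| ≈ 5.0833, ∠ ≈ 78.65°
|G| = 0.8 · 1 / (5.0833) ≈ 0.15738
Gain = 20 log₁₀(0.15738) ≈ -16.06 dB
∠G = (0°) − (78.65°) = -78.65°

-16.1 dB, -78.7°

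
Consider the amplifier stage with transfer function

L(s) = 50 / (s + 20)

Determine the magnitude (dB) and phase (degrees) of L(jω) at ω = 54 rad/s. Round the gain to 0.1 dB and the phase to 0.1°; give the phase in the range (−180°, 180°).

Substitute s = j54:
Numerator: 50 = 50 + j0
Denominator: (j54) + 20 = 20 + j54
|N| = √(50² + 0²) ≈ 50, ∠N ≈ 0.00°
|D| = √(20² + 54²) ≈ 57.585, ∠D ≈ 69.68°
|L| = 50 / 57.585 ≈ 0.86828
Gain = 20 log₁₀(0.86828) ≈ -1.23 dB
∠L = 0.00° − 69.68° = -69.68°

-1.2 dB, -69.7°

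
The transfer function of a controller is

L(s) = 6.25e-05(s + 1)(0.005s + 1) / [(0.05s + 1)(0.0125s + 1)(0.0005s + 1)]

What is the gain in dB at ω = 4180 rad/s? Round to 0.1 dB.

-73.3 dB

At ω = 4180 rad/s:
zero (1 + j4180·1) = 1 + j4180 → |·| ≈ 4180, ∠ ≈ 89.99°
zero (1 + j4180·0.005) = 1 + j20.9 → |·| ≈ 20.924, ∠ ≈ 87.26°
pole (1 + j4180·0.05) = 1 + j209 → |·| ≈ 209, ∠ ≈ 89.73°
pole (1 + j4180·0.0125) = 1 + j52.25 → |·| ≈ 52.26, ∠ ≈ 88.90°
pole (1 + j4180·0.0005) = 1 + j2.09 → |·| ≈ 2.3169, ∠ ≈ 64.43°
|L| = 6.25e-05 · 4180 · 20.924 / (209 · 52.26 · 2.3169) ≈ 0.00021601
Gain = 20 log₁₀(0.00021601) ≈ -73.31 dB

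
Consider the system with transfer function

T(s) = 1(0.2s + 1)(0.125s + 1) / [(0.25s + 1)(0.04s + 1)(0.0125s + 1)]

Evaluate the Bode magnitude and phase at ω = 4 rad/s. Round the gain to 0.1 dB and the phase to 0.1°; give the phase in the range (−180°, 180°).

-0.0 dB, 8.3°

At ω = 4 rad/s:
zero (1 + j4·0.2) = 1 + j0.8 → |·| ≈ 1.2806, ∠ ≈ 38.66°
zero (1 + j4·0.125) = 1 + j0.5 → |·| ≈ 1.118, ∠ ≈ 26.57°
pole (1 + j4·0.25) = 1 + j1 → |·| ≈ 1.4142, ∠ ≈ 45.00°
pole (1 + j4·0.04) = 1 + j0.16 → |·| ≈ 1.0127, ∠ ≈ 9.09°
pole (1 + j4·0.0125) = 1 + j0.05 → |·| ≈ 1.0012, ∠ ≈ 2.86°
|T| = 1 · 1.2806 · 1.118 / (1.4142 · 1.0127 · 1.0012) ≈ 0.99849
Gain = 20 log₁₀(0.99849) ≈ -0.01 dB
∠T = (38.66° + 26.57°) − (45.00° + 9.09° + 2.86°) = 8.28°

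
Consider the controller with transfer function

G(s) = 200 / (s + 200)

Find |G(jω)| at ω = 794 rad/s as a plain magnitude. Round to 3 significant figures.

At s = jω = j794:
pole (s+200): 200 + j794 → |·| = √(200²+794²) = √670436 ≈ 818.8, ∠ = arctan(794/200) ≈ 75.86°
|G| = 200 / 818.8 ≈ 0.24426

0.244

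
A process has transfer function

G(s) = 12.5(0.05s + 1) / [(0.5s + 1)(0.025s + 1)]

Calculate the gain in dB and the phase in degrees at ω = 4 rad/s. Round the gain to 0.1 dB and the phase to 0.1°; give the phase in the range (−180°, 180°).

At ω = 4 rad/s:
zero (1 + j4·0.05) = 1 + j0.2 → |·| ≈ 1.0198, ∠ ≈ 11.31°
pole (1 + j4·0.5) = 1 + j2 → |·| ≈ 2.2361, ∠ ≈ 63.43°
pole (1 + j4·0.025) = 1 + j0.1 → |·| ≈ 1.005, ∠ ≈ 5.71°
|G| = 12.5 · 1.0198 / (2.2361 · 1.005) ≈ 5.6724
Gain = 20 log₁₀(5.6724) ≈ 15.08 dB
∠G = (11.31°) − (63.43° + 5.71°) = -57.83°

15.1 dB, -57.8°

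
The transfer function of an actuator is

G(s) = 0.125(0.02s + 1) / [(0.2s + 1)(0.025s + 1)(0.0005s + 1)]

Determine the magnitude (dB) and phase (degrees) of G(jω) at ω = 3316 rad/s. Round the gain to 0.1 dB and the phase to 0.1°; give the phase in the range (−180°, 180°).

At ω = 3316 rad/s:
zero (1 + j3316·0.02) = 1 + j66.32 → |·| ≈ 66.328, ∠ ≈ 89.14°
pole (1 + j3316·0.2) = 1 + j663.2 → |·| ≈ 663.2, ∠ ≈ 89.91°
pole (1 + j3316·0.025) = 1 + j82.9 → |·| ≈ 82.906, ∠ ≈ 89.31°
pole (1 + j3316·0.0005) = 1 + j1.658 → |·| ≈ 1.9362, ∠ ≈ 58.90°
|G| = 0.125 · 66.328 / (663.2 · 82.906 · 1.9362) ≈ 7.788e-05
Gain = 20 log₁₀(7.788e-05) ≈ -82.17 dB
∠G = (89.14°) − (89.91° + 89.31° + 58.90°) = -148.98°

-82.2 dB, -149.0°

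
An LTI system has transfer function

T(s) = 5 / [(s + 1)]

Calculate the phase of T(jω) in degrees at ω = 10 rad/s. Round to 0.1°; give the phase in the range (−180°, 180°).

-84.3°

At ω = 10 rad/s:
pole (1 + j10·1) = 1 + j10 → |·| ≈ 10.05, ∠ ≈ 84.29°
∠T = (0°) − (84.29°) = -84.29°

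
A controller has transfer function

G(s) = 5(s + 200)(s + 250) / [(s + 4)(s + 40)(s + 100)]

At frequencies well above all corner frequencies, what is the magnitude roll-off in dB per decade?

Each pole contributes −20 dB/decade at high frequency; each zero contributes +20 dB/decade.
Net: 2 zero(s) − 3 pole(s) → -20 dB/decade.

-20 dB/decade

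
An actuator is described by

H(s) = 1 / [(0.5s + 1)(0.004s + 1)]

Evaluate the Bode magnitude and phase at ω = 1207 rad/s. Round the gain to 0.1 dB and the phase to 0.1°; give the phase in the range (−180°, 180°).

-69.5 dB, -168.2°

At ω = 1207 rad/s:
pole (1 + j1207·0.5) = 1 + j603.5 → |·| ≈ 603.5, ∠ ≈ 89.91°
pole (1 + j1207·0.004) = 1 + j4.828 → |·| ≈ 4.9305, ∠ ≈ 78.30°
|H| = 1 · 1 / (603.5 · 4.9305) ≈ 0.00033607
Gain = 20 log₁₀(0.00033607) ≈ -69.47 dB
∠H = (0°) − (89.91° + 78.30°) = -168.21°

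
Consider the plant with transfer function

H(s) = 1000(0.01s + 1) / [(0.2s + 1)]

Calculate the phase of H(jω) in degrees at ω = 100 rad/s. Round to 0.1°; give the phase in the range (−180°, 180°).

-42.1°

At ω = 100 rad/s:
zero (1 + j100·0.01) = 1 + j1 → |·| ≈ 1.4142, ∠ ≈ 45.00°
pole (1 + j100·0.2) = 1 + j20 → |·| ≈ 20.025, ∠ ≈ 87.14°
∠H = (45.00°) − (87.14°) = -42.14°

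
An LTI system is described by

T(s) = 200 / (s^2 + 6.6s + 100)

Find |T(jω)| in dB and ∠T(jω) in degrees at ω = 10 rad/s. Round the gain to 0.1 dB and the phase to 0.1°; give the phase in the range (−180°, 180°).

At s = jω = j10:
quadratic: (j10)² + 6.6·j10 + 100 = 0 + j66 → |·| ≈ 66, ∠ ≈ 90.00°
|T| = 200 / 66 ≈ 3.0303
Gain = 20 log₁₀(3.0303) ≈ 9.63 dB
∠T = 0.00° − 90.00° = -90.00°

9.6 dB, -90.0°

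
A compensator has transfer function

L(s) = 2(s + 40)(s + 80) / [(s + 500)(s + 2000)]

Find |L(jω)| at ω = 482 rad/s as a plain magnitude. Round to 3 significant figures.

0.331

At s = jω = j482:
zero (s+40): 40 + j482 → |·| = √(40²+482²) = √233924 ≈ 483.66, ∠ = arctan(482/40) ≈ 85.26°
zero (s+80): 80 + j482 → |·| = √(80²+482²) = √238724 ≈ 488.59, ∠ = arctan(482/80) ≈ 80.58°
pole (s+500): 500 + j482 → |·| = √(500²+482²) = √482324 ≈ 694.5, ∠ = arctan(482/500) ≈ 43.95°
pole (s+2000): 2000 + j482 → |·| = √(2000²+482²) = √4232324 ≈ 2057.3, ∠ = arctan(482/2000) ≈ 13.55°
|L| = 2 · 2.3631e+05 / 1.4288e+06 ≈ 0.33078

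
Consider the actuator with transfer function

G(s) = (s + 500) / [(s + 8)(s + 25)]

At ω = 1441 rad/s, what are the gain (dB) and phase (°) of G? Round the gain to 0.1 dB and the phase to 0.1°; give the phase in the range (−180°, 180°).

-62.7 dB, -107.8°

At s = jω = j1441:
zero (s+500): 500 + j1441 → |·| = √(500²+1441²) = √2326481 ≈ 1525.3, ∠ = arctan(1441/500) ≈ 70.86°
pole (s+8): 8 + j1441 → |·| = √(8²+1441²) = √2076545 ≈ 1441, ∠ = arctan(1441/8) ≈ 89.68°
pole (s+25): 25 + j1441 → |·| = √(25²+1441²) = √2077106 ≈ 1441.2, ∠ = arctan(1441/25) ≈ 89.01°
|G| = 1 · 1525.3 / 2.0768e+06 ≈ 0.00073445
Gain = 20 log₁₀(0.00073445) ≈ -62.68 dB
∠G = 70.86° − 178.69° = -107.83°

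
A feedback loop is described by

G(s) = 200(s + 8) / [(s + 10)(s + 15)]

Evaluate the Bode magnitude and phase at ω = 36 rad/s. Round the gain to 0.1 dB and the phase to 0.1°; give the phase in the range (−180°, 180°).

At s = jω = j36:
zero (s+8): 8 + j36 → |·| = √(8²+36²) = √1360 ≈ 36.878, ∠ = arctan(36/8) ≈ 77.47°
pole (s+10): 10 + j36 → |·| = √(10²+36²) = √1396 ≈ 37.363, ∠ = arctan(36/10) ≈ 74.48°
pole (s+15): 15 + j36 → |·| = √(15²+36²) = √1521 ≈ 39, ∠ = arctan(36/15) ≈ 67.38°
|G| = 200 · 36.878 / 1457.2 ≈ 5.0615
Gain = 20 log₁₀(5.0615) ≈ 14.09 dB
∠G = 77.47° − 141.86° = -64.39°

14.1 dB, -64.4°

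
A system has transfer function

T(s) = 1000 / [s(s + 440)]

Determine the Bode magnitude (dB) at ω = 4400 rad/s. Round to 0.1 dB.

At s = jω = j4400:
pole (s+440): 440 + j4400 → |·| = √(440²+4400²) = √19553600 ≈ 4421.9, ∠ = arctan(4400/440) ≈ 84.29°
pole at origin: |s| = 4400, ∠ = 90.00° (in denominator)
|T| = 1000 / 1.9456e+07 ≈ 5.1398e-05
Gain = 20 log₁₀(5.1398e-05) ≈ -85.78 dB

-85.8 dB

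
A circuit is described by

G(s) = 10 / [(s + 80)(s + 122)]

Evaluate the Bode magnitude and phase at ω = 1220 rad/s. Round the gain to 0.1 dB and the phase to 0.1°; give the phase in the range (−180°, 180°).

-103.5 dB, -170.5°

At s = jω = j1220:
pole (s+80): 80 + j1220 → |·| = √(80²+1220²) = √1494800 ≈ 1222.6, ∠ = arctan(1220/80) ≈ 86.25°
pole (s+122): 122 + j1220 → |·| = √(122²+1220²) = √1503284 ≈ 1226.1, ∠ = arctan(1220/122) ≈ 84.29°
|G| = 10 / 1.499e+06 ≈ 6.6711e-06
Gain = 20 log₁₀(6.6711e-06) ≈ -103.52 dB
∠G = 0.00° − 170.54° = -170.54°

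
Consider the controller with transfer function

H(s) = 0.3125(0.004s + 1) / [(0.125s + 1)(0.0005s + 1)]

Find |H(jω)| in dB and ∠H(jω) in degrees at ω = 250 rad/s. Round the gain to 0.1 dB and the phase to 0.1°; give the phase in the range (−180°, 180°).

At ω = 250 rad/s:
zero (1 + j250·0.004) = 1 + j1 → |·| ≈ 1.4142, ∠ ≈ 45.00°
pole (1 + j250·0.125) = 1 + j31.25 → |·| ≈ 31.266, ∠ ≈ 88.17°
pole (1 + j250·0.0005) = 1 + j0.125 → |·| ≈ 1.0078, ∠ ≈ 7.13°
|H| = 0.3125 · 1.4142 / (31.266 · 1.0078) ≈ 0.014025
Gain = 20 log₁₀(0.014025) ≈ -37.06 dB
∠H = (45.00°) − (88.17° + 7.13°) = -50.30°

-37.1 dB, -50.3°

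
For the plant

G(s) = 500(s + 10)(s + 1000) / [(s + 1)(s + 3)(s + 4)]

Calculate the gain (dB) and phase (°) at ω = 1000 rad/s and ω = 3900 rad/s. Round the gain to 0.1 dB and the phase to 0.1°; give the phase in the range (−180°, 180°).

At s = jω = j1000:
zero (s+10): 10 + j1000 → |·| = √(10²+1000²) = √1000100 ≈ 1000, ∠ = arctan(1000/10) ≈ 89.43°
zero (s+1000): 1000 + j1000 → |·| = √(1000²+1000²) = √2000000 ≈ 1414.2, ∠ = arctan(1000/1000) ≈ 45.00°
pole (s+1): 1 + j1000 → |·| = √(1²+1000²) = √1000001 ≈ 1000, ∠ = arctan(1000/1) ≈ 89.94°
pole (s+3): 3 + j1000 → |·| = √(3²+1000²) = √1000009 ≈ 1000, ∠ = arctan(1000/3) ≈ 89.83°
pole (s+4): 4 + j1000 → |·| = √(4²+1000²) = √1000016 ≈ 1000, ∠ = arctan(1000/4) ≈ 89.77°
|G| = 500 · 1.4142e+06 / 1e+09 ≈ 0.7071
Gain = 20 log₁₀(0.7071) ≈ -3.01 dB
∠G = 134.43° − 269.54° = -135.11°

At s = jω = j3900:
zero (s+10): 10 + j3900 → |·| = √(10²+3900²) = √15210100 ≈ 3900, ∠ = arctan(3900/10) ≈ 89.85°
zero (s+1000): 1000 + j3900 → |·| = √(1000²+3900²) = √16210000 ≈ 4026.2, ∠ = arctan(3900/1000) ≈ 75.62°
pole (s+1): 1 + j3900 → |·| = √(1²+3900²) = √15210001 ≈ 3900, ∠ = arctan(3900/1) ≈ 89.99°
pole (s+3): 3 + j3900 → |·| = √(3²+3900²) = √15210009 ≈ 3900, ∠ = arctan(3900/3) ≈ 89.96°
pole (s+4): 4 + j3900 → |·| = √(4²+3900²) = √15210016 ≈ 3900, ∠ = arctan(3900/4) ≈ 89.94°
|G| = 500 · 1.5702e+07 / 5.9319e+10 ≈ 0.13235
Gain = 20 log₁₀(0.13235) ≈ -17.57 dB
∠G = 165.47° − 269.89° = -104.42°

ω = 1000: -3.0 dB, -135.1°; ω = 3900: -17.6 dB, -104.4°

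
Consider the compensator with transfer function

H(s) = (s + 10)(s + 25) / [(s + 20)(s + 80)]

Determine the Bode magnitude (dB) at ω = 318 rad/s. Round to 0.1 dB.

At s = jω = j318:
zero (s+10): 10 + j318 → |·| = √(10²+318²) = √101224 ≈ 318.16, ∠ = arctan(318/10) ≈ 88.20°
zero (s+25): 25 + j318 → |·| = √(25²+318²) = √101749 ≈ 318.98, ∠ = arctan(318/25) ≈ 85.50°
pole (s+20): 20 + j318 → |·| = √(20²+318²) = √101524 ≈ 318.63, ∠ = arctan(318/20) ≈ 86.40°
pole (s+80): 80 + j318 → |·| = √(80²+318²) = √107524 ≈ 327.91, ∠ = arctan(318/80) ≈ 75.88°
|H| = 1 · 1.0149e+05 / 1.0448e+05 ≈ 0.97138
Gain = 20 log₁₀(0.97138) ≈ -0.25 dB

-0.3 dB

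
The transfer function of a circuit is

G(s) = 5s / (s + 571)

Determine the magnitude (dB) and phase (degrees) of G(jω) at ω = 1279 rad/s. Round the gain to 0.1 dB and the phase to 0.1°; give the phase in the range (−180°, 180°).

At s = jω = j1279:
zero at origin: s = j1279 → |·| = 1279, ∠ = 90.00°
pole (s+571): 571 + j1279 → |·| = √(571²+1279²) = √1961882 ≈ 1400.7, ∠ = arctan(1279/571) ≈ 65.94°
|G| = 5 · 1279 / 1400.7 ≈ 4.5656
Gain = 20 log₁₀(4.5656) ≈ 13.19 dB
∠G = 90.00° − 65.94° = 24.06°

13.2 dB, 24.1°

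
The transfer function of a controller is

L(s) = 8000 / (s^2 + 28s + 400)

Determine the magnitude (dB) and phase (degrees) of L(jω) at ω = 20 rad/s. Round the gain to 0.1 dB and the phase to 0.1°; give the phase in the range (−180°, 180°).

23.1 dB, -90.0°

At s = jω = j20:
quadratic: (j20)² + 28·j20 + 400 = 0 + j560 → |·| ≈ 560, ∠ ≈ 90.00°
|L| = 8000 / 560 ≈ 14.286
Gain = 20 log₁₀(14.286) ≈ 23.10 dB
∠L = 0.00° − 90.00° = -90.00°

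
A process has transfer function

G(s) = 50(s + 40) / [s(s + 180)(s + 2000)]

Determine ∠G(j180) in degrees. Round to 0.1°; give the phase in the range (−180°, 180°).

At s = jω = j180:
zero (s+40): 40 + j180 → |·| = √(40²+180²) = √34000 ≈ 184.39, ∠ = arctan(180/40) ≈ 77.47°
pole (s+180): 180 + j180 → |·| = √(180²+180²) = √64800 ≈ 254.56, ∠ = arctan(180/180) ≈ 45.00°
pole (s+2000): 2000 + j180 → |·| = √(2000²+180²) = √4032400 ≈ 2008.1, ∠ = arctan(180/2000) ≈ 5.14°
pole at origin: |s| = 180, ∠ = 90.00° (in denominator)
∠G = 77.47° − 140.14° = -62.67°

-62.7°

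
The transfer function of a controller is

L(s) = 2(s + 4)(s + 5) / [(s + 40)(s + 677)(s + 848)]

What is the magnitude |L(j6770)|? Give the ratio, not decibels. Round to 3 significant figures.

At s = jω = j6770:
zero (s+4): 4 + j6770 → |·| = √(4²+6770²) = √45832916 ≈ 6770, ∠ = arctan(6770/4) ≈ 89.97°
zero (s+5): 5 + j6770 → |·| = √(5²+6770²) = √45832925 ≈ 6770, ∠ = arctan(6770/5) ≈ 89.96°
pole (s+40): 40 + j6770 → |·| = √(40²+6770²) = √45834500 ≈ 6770.1, ∠ = arctan(6770/40) ≈ 89.66°
pole (s+677): 677 + j6770 → |·| = √(677²+6770²) = √46291229 ≈ 6803.8, ∠ = arctan(6770/677) ≈ 84.29°
pole (s+848): 848 + j6770 → |·| = √(848²+6770²) = √46552004 ≈ 6822.9, ∠ = arctan(6770/848) ≈ 82.86°
|L| = 2 · 4.5833e+07 / 3.1428e+11 ≈ 0.00029167

0.000292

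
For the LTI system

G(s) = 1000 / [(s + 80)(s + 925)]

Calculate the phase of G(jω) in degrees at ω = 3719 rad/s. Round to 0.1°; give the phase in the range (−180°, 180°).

-164.8°

At s = jω = j3719:
pole (s+80): 80 + j3719 → |·| = √(80²+3719²) = √13837361 ≈ 3719.9, ∠ = arctan(3719/80) ≈ 88.77°
pole (s+925): 925 + j3719 → |·| = √(925²+3719²) = √14686586 ≈ 3832.3, ∠ = arctan(3719/925) ≈ 76.03°
∠G = 0.00° − 164.80° = -164.80°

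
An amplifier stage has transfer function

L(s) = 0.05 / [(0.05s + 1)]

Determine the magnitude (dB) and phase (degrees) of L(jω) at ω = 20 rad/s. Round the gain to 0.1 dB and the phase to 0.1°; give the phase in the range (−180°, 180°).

-29.0 dB, -45.0°

At ω = 20 rad/s:
pole (1 + j20·0.05) = 1 + j1 → |·| ≈ 1.4142, ∠ ≈ 45.00°
|L| = 0.05 · 1 / (1.4142) ≈ 0.035356
Gain = 20 log₁₀(0.035356) ≈ -29.03 dB
∠L = (0°) − (45.00°) = -45.00°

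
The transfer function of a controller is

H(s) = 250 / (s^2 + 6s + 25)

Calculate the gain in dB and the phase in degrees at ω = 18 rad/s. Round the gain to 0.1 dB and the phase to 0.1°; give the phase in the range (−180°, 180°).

-2.1 dB, -160.1°

At s = jω = j18:
quadratic: (j18)² + 6·j18 + 25 = -299 + j108 → |·| ≈ 317.91, ∠ ≈ 160.14°
|H| = 250 / 317.91 ≈ 0.78639
Gain = 20 log₁₀(0.78639) ≈ -2.09 dB
∠H = 0.00° − 160.14° = -160.14°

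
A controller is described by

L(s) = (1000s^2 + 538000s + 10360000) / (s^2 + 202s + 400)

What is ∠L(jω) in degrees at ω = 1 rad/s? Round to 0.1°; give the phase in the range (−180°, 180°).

Substitute s = j1:
Numerator: 1000(j1)^2 + 538000(j1) + 10360000 = 10359000 + j538000
Denominator: (j1)^2 + 202(j1) + 400 = 399 + j202
|N| = √(10359000² + 538000²) ≈ 1.0373e+07, ∠N ≈ 2.97°
|D| = √(399² + 202²) ≈ 447.22, ∠D ≈ 26.85°
∠L = 2.97° − 26.85° = -23.88°

-23.9°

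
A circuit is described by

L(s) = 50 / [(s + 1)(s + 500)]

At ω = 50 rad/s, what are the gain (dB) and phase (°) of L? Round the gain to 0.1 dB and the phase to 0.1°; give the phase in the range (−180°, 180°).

-54.0 dB, -94.6°

At s = jω = j50:
pole (s+1): 1 + j50 → |·| = √(1²+50²) = √2501 ≈ 50.01, ∠ = arctan(50/1) ≈ 88.85°
pole (s+500): 500 + j50 → |·| = √(500²+50²) = √252500 ≈ 502.49, ∠ = arctan(50/500) ≈ 5.71°
|L| = 50 / 25130 ≈ 0.0019897
Gain = 20 log₁₀(0.0019897) ≈ -54.02 dB
∠L = 0.00° − 94.56° = -94.56°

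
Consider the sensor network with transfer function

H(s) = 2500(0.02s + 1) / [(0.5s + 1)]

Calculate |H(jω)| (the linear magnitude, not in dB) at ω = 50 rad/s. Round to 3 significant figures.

At ω = 50 rad/s:
zero (1 + j50·0.02) = 1 + j1 → |·| ≈ 1.4142, ∠ ≈ 45.00°
pole (1 + j50·0.5) = 1 + j25 → |·| ≈ 25.02, ∠ ≈ 87.71°
|H| = 2500 · 1.4142 / (25.02) ≈ 141.31

141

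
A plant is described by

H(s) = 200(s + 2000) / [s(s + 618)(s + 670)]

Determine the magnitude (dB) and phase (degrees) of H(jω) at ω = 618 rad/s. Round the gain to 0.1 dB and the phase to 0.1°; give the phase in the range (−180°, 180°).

At s = jω = j618:
zero (s+2000): 2000 + j618 → |·| = √(2000²+618²) = √4381924 ≈ 2093.3, ∠ = arctan(618/2000) ≈ 17.17°
pole (s+618): 618 + j618 → |·| = √(618²+618²) = √763848 ≈ 873.98, ∠ = arctan(618/618) ≈ 45.00°
pole (s+670): 670 + j618 → |·| = √(670²+618²) = √830824 ≈ 911.5, ∠ = arctan(618/670) ≈ 42.69°
pole at origin: |s| = 618, ∠ = 90.00° (in denominator)
|H| = 200 · 2093.3 / 4.9232e+08 ≈ 0.00085038
Gain = 20 log₁₀(0.00085038) ≈ -61.41 dB
∠H = 17.17° − 177.69° = -160.52°

-61.4 dB, -160.5°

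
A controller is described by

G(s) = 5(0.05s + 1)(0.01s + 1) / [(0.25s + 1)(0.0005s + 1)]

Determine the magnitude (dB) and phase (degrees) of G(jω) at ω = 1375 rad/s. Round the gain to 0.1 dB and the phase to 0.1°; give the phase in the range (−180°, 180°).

At ω = 1375 rad/s:
zero (1 + j1375·0.05) = 1 + j68.75 → |·| ≈ 68.757, ∠ ≈ 89.17°
zero (1 + j1375·0.01) = 1 + j13.75 → |·| ≈ 13.786, ∠ ≈ 85.84°
pole (1 + j1375·0.25) = 1 + j343.75 → |·| ≈ 343.75, ∠ ≈ 89.83°
pole (1 + j1375·0.0005) = 1 + j0.6875 → |·| ≈ 1.2135, ∠ ≈ 34.51°
|G| = 5 · 68.757 · 13.786 / (343.75 · 1.2135) ≈ 11.362
Gain = 20 log₁₀(11.362) ≈ 21.11 dB
∠G = (89.17° + 85.84°) − (89.83° + 34.51°) = 50.67°

21.1 dB, 50.7°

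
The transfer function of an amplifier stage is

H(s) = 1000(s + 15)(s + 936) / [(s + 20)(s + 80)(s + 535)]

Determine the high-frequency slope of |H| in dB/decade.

-20 dB/decade

Each pole contributes −20 dB/decade at high frequency; each zero contributes +20 dB/decade.
Net: 2 zero(s) − 3 pole(s) → -20 dB/decade.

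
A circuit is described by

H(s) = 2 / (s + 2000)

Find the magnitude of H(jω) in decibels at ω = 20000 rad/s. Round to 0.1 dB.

Substitute s = j20000:
Numerator: 2 = 2 + j0
Denominator: (j20000) + 2000 = 2000 + j20000
|N| = √(2² + 0²) ≈ 2, ∠N ≈ 0.00°
|D| = √(2000² + 20000²) ≈ 20100, ∠D ≈ 84.29°
|H| = 2 / 20100 ≈ 9.9502e-05
Gain = 20 log₁₀(9.9502e-05) ≈ -80.04 dB

-80.0 dB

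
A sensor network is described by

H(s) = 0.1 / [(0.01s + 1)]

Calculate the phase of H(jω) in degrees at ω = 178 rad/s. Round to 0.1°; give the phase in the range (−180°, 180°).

At ω = 178 rad/s:
pole (1 + j178·0.01) = 1 + j1.78 → |·| ≈ 2.0417, ∠ ≈ 60.67°
∠H = (0°) − (60.67°) = -60.67°

-60.7°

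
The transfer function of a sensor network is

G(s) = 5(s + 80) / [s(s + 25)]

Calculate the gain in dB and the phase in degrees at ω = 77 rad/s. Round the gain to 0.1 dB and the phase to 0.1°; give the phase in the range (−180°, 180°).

At s = jω = j77:
zero (s+80): 80 + j77 → |·| = √(80²+77²) = √12329 ≈ 111.04, ∠ = arctan(77/80) ≈ 43.91°
pole (s+25): 25 + j77 → |·| = √(25²+77²) = √6554 ≈ 80.957, ∠ = arctan(77/25) ≈ 72.01°
pole at origin: |s| = 77, ∠ = 90.00° (in denominator)
|G| = 5 · 111.04 / 6233.7 ≈ 0.089064
Gain = 20 log₁₀(0.089064) ≈ -21.01 dB
∠G = 43.91° − 162.01° = -118.10°

-21.0 dB, -118.1°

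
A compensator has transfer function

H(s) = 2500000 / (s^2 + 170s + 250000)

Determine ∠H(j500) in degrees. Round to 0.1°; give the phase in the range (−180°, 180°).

At s = jω = j500:
quadratic: (j500)² + 170·j500 + 250000 = 0 + j85000 → |·| ≈ 85000, ∠ ≈ 90.00°
∠H = 0.00° − 90.00° = -90.00°

-90.0°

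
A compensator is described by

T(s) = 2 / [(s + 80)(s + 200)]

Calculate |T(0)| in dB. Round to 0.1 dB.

-78.1 dB

T(0) = 2 / (80·200) = 0.000125
20 log₁₀(0.000125) ≈ -78.06 dB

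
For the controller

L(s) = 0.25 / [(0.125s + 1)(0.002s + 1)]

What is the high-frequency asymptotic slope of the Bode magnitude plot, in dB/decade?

Each pole contributes −20 dB/decade at high frequency; each zero contributes +20 dB/decade.
Net: 0 zero(s) − 2 pole(s) → -40 dB/decade.

-40 dB/decade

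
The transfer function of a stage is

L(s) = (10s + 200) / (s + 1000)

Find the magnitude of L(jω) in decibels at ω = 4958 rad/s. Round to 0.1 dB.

19.8 dB

Substitute s = j4958:
Numerator: 10(j4958) + 200 = 200 + j49580
Denominator: (j4958) + 1000 = 1000 + j4958
|N| = √(200² + 49580²) ≈ 49580, ∠N ≈ 89.77°
|D| = √(1000² + 4958²) ≈ 5057.8, ∠D ≈ 78.60°
|L| = 49580 / 5057.8 ≈ 9.8027
Gain = 20 log₁₀(9.8027) ≈ 19.83 dB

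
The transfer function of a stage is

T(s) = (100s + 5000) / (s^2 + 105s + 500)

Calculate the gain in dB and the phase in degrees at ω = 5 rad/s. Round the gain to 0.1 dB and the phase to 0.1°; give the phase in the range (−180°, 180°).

17.0 dB, -42.2°

Substitute s = j5:
Numerator: 100(j5) + 5000 = 5000 + j500
Denominator: (j5)^2 + 105(j5) + 500 = 475 + j525
|N| = √(5000² + 500²) ≈ 5024.9, ∠N ≈ 5.71°
|D| = √(475² + 525²) ≈ 707.99, ∠D ≈ 47.86°
|T| = 5024.9 / 707.99 ≈ 7.0974
Gain = 20 log₁₀(7.0974) ≈ 17.02 dB
∠T = 5.71° − 47.86° = -42.15°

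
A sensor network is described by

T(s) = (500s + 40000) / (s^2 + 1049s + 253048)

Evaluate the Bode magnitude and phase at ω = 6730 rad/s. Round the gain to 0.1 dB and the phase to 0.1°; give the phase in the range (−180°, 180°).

Substitute s = j6730:
Numerator: 500(j6730) + 40000 = 40000 + j3365000
Denominator: (j6730)^2 + 1049(j6730) + 253048 = -45039852 + j7059770
|N| = √(40000² + 3365000²) ≈ 3.3652e+06, ∠N ≈ 89.32°
|D| = √(45039852² + 7059770²) ≈ 4.559e+07, ∠D ≈ 171.09°
|T| = 3.3652e+06 / 4.559e+07 ≈ 0.073814
Gain = 20 log₁₀(0.073814) ≈ -22.64 dB
∠T = 89.32° − 171.09° = -81.77°

-22.6 dB, -81.8°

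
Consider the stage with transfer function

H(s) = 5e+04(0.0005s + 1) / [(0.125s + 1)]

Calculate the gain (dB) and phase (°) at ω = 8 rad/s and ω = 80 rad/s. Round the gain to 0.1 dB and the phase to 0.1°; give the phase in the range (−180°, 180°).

ω = 8: 91.0 dB, -44.8°; ω = 80: 73.9 dB, -82.0°

At ω = 8 rad/s:
zero (1 + j8·0.0005) = 1 + j0.004 → |·| ≈ 1, ∠ ≈ 0.23°
pole (1 + j8·0.125) = 1 + j1 → |·| ≈ 1.4142, ∠ ≈ 45.00°
|H| = 5e+04 · 1 / (1.4142) ≈ 35356
Gain = 20 log₁₀(35356) ≈ 90.97 dB
∠H = (0.23°) − (45.00°) = -44.77°

At ω = 80 rad/s:
zero (1 + j80·0.0005) = 1 + j0.04 → |·| ≈ 1.0008, ∠ ≈ 2.29°
pole (1 + j80·0.125) = 1 + j10 → |·| ≈ 10.05, ∠ ≈ 84.29°
|H| = 5e+04 · 1.0008 / (10.05) ≈ 4979.1
Gain = 20 log₁₀(4979.1) ≈ 73.94 dB
∠H = (2.29°) − (84.29°) = -82.00°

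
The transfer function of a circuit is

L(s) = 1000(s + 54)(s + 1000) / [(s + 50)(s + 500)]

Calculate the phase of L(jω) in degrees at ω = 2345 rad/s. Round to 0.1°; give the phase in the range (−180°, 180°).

-11.2°

At s = jω = j2345:
zero (s+54): 54 + j2345 → |·| = √(54²+2345²) = √5501941 ≈ 2345.6, ∠ = arctan(2345/54) ≈ 88.68°
zero (s+1000): 1000 + j2345 → |·| = √(1000²+2345²) = √6499025 ≈ 2549.3, ∠ = arctan(2345/1000) ≈ 66.90°
pole (s+50): 50 + j2345 → |·| = √(50²+2345²) = √5501525 ≈ 2345.5, ∠ = arctan(2345/50) ≈ 88.78°
pole (s+500): 500 + j2345 → |·| = √(500²+2345²) = √5749025 ≈ 2397.7, ∠ = arctan(2345/500) ≈ 77.96°
∠L = 155.58° − 166.74° = -11.16°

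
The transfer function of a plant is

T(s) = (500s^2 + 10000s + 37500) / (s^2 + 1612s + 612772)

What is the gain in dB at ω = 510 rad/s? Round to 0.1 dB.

Substitute s = j510:
Numerator: 500(j510)^2 + 10000(j510) + 37500 = -130012500 + j5100000
Denominator: (j510)^2 + 1612(j510) + 612772 = 352672 + j822120
|N| = √(130012500² + 5100000²) ≈ 1.3011e+08, ∠N ≈ 177.75°
|D| = √(352672² + 822120²) ≈ 8.9457e+05, ∠D ≈ 66.78°
|T| = 1.3011e+08 / 8.9457e+05 ≈ 145.44
Gain = 20 log₁₀(145.44) ≈ 43.25 dB

43.3 dB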